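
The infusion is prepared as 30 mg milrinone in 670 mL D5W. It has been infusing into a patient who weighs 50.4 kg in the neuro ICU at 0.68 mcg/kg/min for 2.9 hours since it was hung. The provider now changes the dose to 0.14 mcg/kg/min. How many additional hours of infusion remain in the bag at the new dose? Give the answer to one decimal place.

Initial rate:
Dose = 0.68 mcg/kg/min × 50.4 kg = 34.272 mcg/min
34.272 mcg/min × 60 min/hr = 2056.32 mcg/hr
Concentration = 30 mg ÷ 670 mL = 0.04477612 mg/mL = 44.77612 mcg/mL
Rate = 2056.32 mcg/hr ÷ 44.77612 mcg/mL = 45.92448 mL/hr
Volume infused so far = 45.92448 mL/hr × 2.9 hr = 133.181 mL
Volume remaining = 670 − 133.181 = 536.819 mL
New rate:
Dose = 0.14 mcg/kg/min × 50.4 kg = 7.056 mcg/min
7.056 mcg/min × 60 min/hr = 423.36 mcg/hr
Rate = 423.36 mcg/hr ÷ 44.77612 mcg/mL = 9.45504 mL/hr
Time remaining = 536.819 mL ÷ 9.45504 mL/hr = 56.77596 hr

56.8 hours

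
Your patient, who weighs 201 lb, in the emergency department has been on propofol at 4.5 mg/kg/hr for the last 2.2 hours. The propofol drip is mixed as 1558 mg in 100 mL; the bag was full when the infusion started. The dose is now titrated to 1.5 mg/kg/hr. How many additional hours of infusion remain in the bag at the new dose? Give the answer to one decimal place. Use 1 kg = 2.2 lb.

Initial rate:
Weight = 201 lb ÷ 2.2 lb/kg = 91.36364 kg
Dose = 4.5 mg/kg/hr × 91.36364 kg = 411.1364 mg/hr
Concentration = 1558 mg ÷ 100 mL = 15.58 mg/mL
Rate = 411.1364 mg/hr ÷ 15.58 mg/mL = 26.38873 mL/hr
Volume infused so far = 26.38873 mL/hr × 2.2 hr = 58.0552 mL
Volume remaining = 100 − 58.0552 = 41.9448 mL
New rate:
Dose = 1.5 mg/kg/hr × 91.36364 kg = 137.0455 mg/hr
Rate = 137.0455 mg/hr ÷ 15.58 mg/mL = 8.796242 mL/hr
Time remaining = 41.9448 mL ÷ 8.796242 mL/hr = 4.768491 hr

4.8 hours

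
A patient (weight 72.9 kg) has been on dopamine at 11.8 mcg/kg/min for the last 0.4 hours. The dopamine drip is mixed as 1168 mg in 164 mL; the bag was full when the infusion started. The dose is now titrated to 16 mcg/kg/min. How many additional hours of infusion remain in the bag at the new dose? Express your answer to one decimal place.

16.4 hours

Initial rate:
Dose = 11.8 mcg/kg/min × 72.9 kg = 860.22 mcg/min
860.22 mcg/min × 60 min/hr = 51613.2 mcg/hr
Concentration = 1168 mg ÷ 164 mL = 7.121951 mg/mL = 7121.951 mcg/mL
Rate = 51613.2 mcg/hr ÷ 7121.951 mcg/mL = 7.247059 mL/hr
Volume infused so far = 7.247059 mL/hr × 0.4 hr = 2.898824 mL
Volume remaining = 164 − 2.898824 = 161.1012 mL
New rate:
Dose = 16 mcg/kg/min × 72.9 kg = 1166.4 mcg/min
1166.4 mcg/min × 60 min/hr = 69984 mcg/hr
Rate = 69984 mcg/hr ÷ 7121.951 mcg/mL = 9.826521 mL/hr
Time remaining = 161.1012 mL ÷ 9.826521 mL/hr = 16.39453 hr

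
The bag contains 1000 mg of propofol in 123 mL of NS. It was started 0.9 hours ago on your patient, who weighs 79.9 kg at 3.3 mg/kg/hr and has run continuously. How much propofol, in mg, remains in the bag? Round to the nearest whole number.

Dose = 3.3 mg/kg/hr × 79.9 kg = 263.67 mg/hr
Concentration = 1000 mg ÷ 123 mL = 8.130081 mg/mL
Rate = 263.67 mg/hr ÷ 8.130081 mg/mL = 32.43141 mL/hr
Volume infused = 32.43141 mL/hr × 0.9 hr = 29.18827 mL
Volume remaining = 123 − 29.18827 = 93.81173 mL
Drug remaining = 93.81173 mL × 8.130081 mg/mL = 762.697 mg

763 mg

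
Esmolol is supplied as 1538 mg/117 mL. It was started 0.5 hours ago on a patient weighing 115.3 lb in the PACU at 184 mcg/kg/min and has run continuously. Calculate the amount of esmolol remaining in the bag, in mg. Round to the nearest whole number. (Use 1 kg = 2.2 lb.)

1249 mg

Weight = 115.3 lb ÷ 2.2 lb/kg = 52.40909 kg
Dose = 184 mcg/kg/min × 52.40909 kg = 9643.273 mcg/min
9643.273 mcg/min × 60 min/hr = 578596.4 mcg/hr
Concentration = 1538 mg ÷ 117 mL = 13.1453 mg/mL = 13145.3 mcg/mL
Rate = 578596.4 mcg/hr ÷ 13145.3 mcg/mL = 44.01546 mL/hr
Volume infused = 44.01546 mL/hr × 0.5 hr = 22.00773 mL
Volume remaining = 117 − 22.00773 = 94.99227 mL
Drug remaining = 94.99227 mL × 13145.3 mcg/mL = 1248702 mcg = 1248.702 mg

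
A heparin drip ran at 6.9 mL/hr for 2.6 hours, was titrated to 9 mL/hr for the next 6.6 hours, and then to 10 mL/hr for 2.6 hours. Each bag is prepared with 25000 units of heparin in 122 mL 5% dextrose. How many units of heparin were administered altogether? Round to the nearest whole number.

Concentration = 25000 units ÷ 122 mL = 204.918 units/mL
Stage 1: 6.9 mL/hr × 2.6 hr = 17.94 mL → 17.94 mL × 204.918 units/mL = 3676.23 units
Stage 2: 9 mL/hr × 6.6 hr = 59.4 mL → 59.4 mL × 204.918 units/mL = 12172.13 units
Stage 3: 10 mL/hr × 2.6 hr = 26 mL → 26 mL × 204.918 units/mL = 5327.869 units
Total = 3676.23 + 12172.13 + 5327.869 = 21176.23 units

21176 units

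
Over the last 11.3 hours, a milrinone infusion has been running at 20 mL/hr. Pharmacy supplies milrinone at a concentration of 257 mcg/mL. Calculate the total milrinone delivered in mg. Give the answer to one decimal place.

Drug rate = 20 mL/hr × 257 mcg/mL = 5140 mcg/hr
Total = 5140 mcg/hr × 11.3 hr = 58082 mcg = 58.082 mg

58.1 mg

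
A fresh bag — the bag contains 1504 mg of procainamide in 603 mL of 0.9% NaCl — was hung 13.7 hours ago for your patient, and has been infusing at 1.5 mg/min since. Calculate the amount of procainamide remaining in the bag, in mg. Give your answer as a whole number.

271 mg

1.5 mg/min × 60 min/hr = 90 mg/hr
Concentration = 1504 mg ÷ 603 mL = 2.494196 mg/mL
Rate = 90 mg/hr ÷ 2.494196 mg/mL = 36.08378 mL/hr
Volume infused = 36.08378 mL/hr × 13.7 hr = 494.3477 mL
Volume remaining = 603 − 494.3477 = 108.6523 mL
Drug remaining = 108.6523 mL × 2.494196 mg/mL = 271 mg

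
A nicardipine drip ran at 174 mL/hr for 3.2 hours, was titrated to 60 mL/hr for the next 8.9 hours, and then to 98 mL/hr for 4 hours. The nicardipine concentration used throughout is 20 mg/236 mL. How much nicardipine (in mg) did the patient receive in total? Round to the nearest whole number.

126 mg

Concentration = 20 mg ÷ 236 mL = 0.08474576 mg/mL
Stage 1: 174 mL/hr × 3.2 hr = 556.8 mL → 556.8 mL × 0.08474576 mg/mL = 47.18644 mg
Stage 2: 60 mL/hr × 8.9 hr = 534 mL → 534 mL × 0.08474576 mg/mL = 45.25424 mg
Stage 3: 98 mL/hr × 4 hr = 392 mL → 392 mL × 0.08474576 mg/mL = 33.22034 mg
Total = 47.18644 + 45.25424 + 33.22034 = 125.661 mg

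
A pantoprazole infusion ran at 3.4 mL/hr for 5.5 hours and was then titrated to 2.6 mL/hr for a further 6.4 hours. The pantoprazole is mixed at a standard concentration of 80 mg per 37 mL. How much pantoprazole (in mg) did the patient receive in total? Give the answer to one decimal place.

Concentration = 80 mg ÷ 37 mL = 2.162162 mg/mL
Stage 1: 3.4 mL/hr × 5.5 hr = 18.7 mL → 18.7 mL × 2.162162 mg/mL = 40.43243 mg
Stage 2: 2.6 mL/hr × 6.4 hr = 16.64 mL → 16.64 mL × 2.162162 mg/mL = 35.97838 mg
Total = 40.43243 + 35.97838 = 76.41081 mg

76.4 mg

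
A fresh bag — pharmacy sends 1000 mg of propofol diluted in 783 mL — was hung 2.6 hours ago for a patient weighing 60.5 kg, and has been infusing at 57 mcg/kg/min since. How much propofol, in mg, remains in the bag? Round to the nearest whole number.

462 mg

Dose = 57 mcg/kg/min × 60.5 kg = 3448.5 mcg/min
3448.5 mcg/min × 60 min/hr = 206910 mcg/hr
Concentration = 1000 mg ÷ 783 mL = 1.277139 mg/mL = 1277.139 mcg/mL
Rate = 206910 mcg/hr ÷ 1277.139 mcg/mL = 162.0105 mL/hr
Volume infused = 162.0105 mL/hr × 2.6 hr = 421.2274 mL
Volume remaining = 783 − 421.2274 = 361.7726 mL
Drug remaining = 361.7726 mL × 1277.139 mcg/mL = 462034 mcg = 462.034 mg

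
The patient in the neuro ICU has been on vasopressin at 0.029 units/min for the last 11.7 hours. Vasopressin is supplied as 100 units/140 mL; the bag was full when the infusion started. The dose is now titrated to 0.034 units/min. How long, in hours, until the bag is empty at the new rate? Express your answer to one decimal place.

Initial rate:
0.029 units/min × 60 min/hr = 1.74 units/hr
Concentration = 100 units ÷ 140 mL = 0.7142857 units/mL
Rate = 1.74 units/hr ÷ 0.7142857 units/mL = 2.436 mL/hr
Volume infused so far = 2.436 mL/hr × 11.7 hr = 28.5012 mL
Volume remaining = 140 − 28.5012 = 111.4988 mL
New rate:
0.034 units/min × 60 min/hr = 2.04 units/hr
Rate = 2.04 units/hr ÷ 0.7142857 units/mL = 2.856 mL/hr
Time remaining = 111.4988 mL ÷ 2.856 mL/hr = 39.0402 hr

39.0 hours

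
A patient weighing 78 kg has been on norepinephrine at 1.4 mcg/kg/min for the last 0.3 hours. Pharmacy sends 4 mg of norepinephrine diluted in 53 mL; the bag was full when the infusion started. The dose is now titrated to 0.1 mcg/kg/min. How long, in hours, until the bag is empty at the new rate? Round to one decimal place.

4.3 hours

Initial rate:
Dose = 1.4 mcg/kg/min × 78 kg = 109.2 mcg/min
109.2 mcg/min × 60 min/hr = 6552 mcg/hr
Concentration = 4 mg ÷ 53 mL = 0.0754717 mg/mL = 75.4717 mcg/mL
Rate = 6552 mcg/hr ÷ 75.4717 mcg/mL = 86.814 mL/hr
Volume infused so far = 86.814 mL/hr × 0.3 hr = 26.0442 mL
Volume remaining = 53 − 26.0442 = 26.9558 mL
New rate:
Dose = 0.1 mcg/kg/min × 78 kg = 7.8 mcg/min
7.8 mcg/min × 60 min/hr = 468 mcg/hr
Rate = 468 mcg/hr ÷ 75.4717 mcg/mL = 6.201 mL/hr
Time remaining = 26.9558 mL ÷ 6.201 mL/hr = 4.347009 hr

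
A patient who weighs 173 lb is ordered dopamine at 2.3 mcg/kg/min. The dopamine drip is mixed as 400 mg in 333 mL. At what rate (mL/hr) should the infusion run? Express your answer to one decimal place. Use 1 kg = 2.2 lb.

9.0 mL/hr

Weight = 173 lb ÷ 2.2 lb/kg = 78.63636 kg
Dose = 2.3 mcg/kg/min × 78.63636 kg = 180.8636 mcg/min
180.8636 mcg/min × 60 min/hr = 10851.82 mcg/hr
Concentration = 400 mg ÷ 333 mL = 1.201201 mg/mL = 1201.201 mcg/mL
Rate = 10851.82 mcg/hr ÷ 1201.201 mcg/mL = 9.034139 mL/hr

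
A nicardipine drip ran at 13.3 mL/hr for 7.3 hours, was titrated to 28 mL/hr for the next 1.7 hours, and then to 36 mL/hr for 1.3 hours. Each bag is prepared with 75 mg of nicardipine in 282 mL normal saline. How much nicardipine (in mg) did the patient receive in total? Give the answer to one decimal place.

50.9 mg

Concentration = 75 mg ÷ 282 mL = 0.2659574 mg/mL
Stage 1: 13.3 mL/hr × 7.3 hr = 97.09 mL → 97.09 mL × 0.2659574 mg/mL = 25.82181 mg
Stage 2: 28 mL/hr × 1.7 hr = 47.6 mL → 47.6 mL × 0.2659574 mg/mL = 12.65957 mg
Stage 3: 36 mL/hr × 1.3 hr = 46.8 mL → 46.8 mL × 0.2659574 mg/mL = 12.44681 mg
Total = 25.82181 + 12.65957 + 12.44681 = 50.92819 mg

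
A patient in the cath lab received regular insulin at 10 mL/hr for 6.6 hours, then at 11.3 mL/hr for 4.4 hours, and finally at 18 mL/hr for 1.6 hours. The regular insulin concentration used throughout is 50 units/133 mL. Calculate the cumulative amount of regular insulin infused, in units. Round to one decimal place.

Concentration = 50 units ÷ 133 mL = 0.3759398 units/mL
Stage 1: 10 mL/hr × 6.6 hr = 66 mL → 66 mL × 0.3759398 units/mL = 24.81203 units
Stage 2: 11.3 mL/hr × 4.4 hr = 49.72 mL → 49.72 mL × 0.3759398 units/mL = 18.69173 units
Stage 3: 18 mL/hr × 1.6 hr = 28.8 mL → 28.8 mL × 0.3759398 units/mL = 10.82707 units
Total = 24.81203 + 18.69173 + 10.82707 = 54.33083 units

54.3 units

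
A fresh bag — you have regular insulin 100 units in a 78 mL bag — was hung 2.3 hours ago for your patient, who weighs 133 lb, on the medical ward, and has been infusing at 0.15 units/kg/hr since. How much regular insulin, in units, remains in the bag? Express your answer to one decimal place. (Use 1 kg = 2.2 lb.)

79.1 units

Weight = 133 lb ÷ 2.2 lb/kg = 60.45455 kg
Dose = 0.15 units/kg/hr × 60.45455 kg = 9.068182 units/hr
Concentration = 100 units ÷ 78 mL = 1.282051 units/mL
Rate = 9.068182 units/hr ÷ 1.282051 units/mL = 7.073182 mL/hr
Volume infused = 7.073182 mL/hr × 2.3 hr = 16.26832 mL
Volume remaining = 78 − 16.26832 = 61.73168 mL
Drug remaining = 61.73168 mL × 1.282051 units/mL = 79.14318 units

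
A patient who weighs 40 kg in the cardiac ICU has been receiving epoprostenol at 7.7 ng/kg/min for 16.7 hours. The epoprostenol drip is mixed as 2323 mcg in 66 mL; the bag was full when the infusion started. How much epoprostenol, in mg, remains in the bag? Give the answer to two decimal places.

Dose = 7.7 ng/kg/min × 40 kg = 308 ng/min
308 ng/min × 60 min/hr = 18480 ng/hr
Concentration = 2323 mcg ÷ 66 mL = 35.19697 mcg/mL = 35196.97 ng/mL
Rate = 18480 ng/hr ÷ 35196.97 ng/mL = 0.5250452 mL/hr
Volume infused = 0.5250452 mL/hr × 16.7 hr = 8.768255 mL
Volume remaining = 66 − 8.768255 = 57.23175 mL
Drug remaining = 57.23175 mL × 35196.97 ng/mL = 2014384 ng = 2.014384 mg

2.01 mg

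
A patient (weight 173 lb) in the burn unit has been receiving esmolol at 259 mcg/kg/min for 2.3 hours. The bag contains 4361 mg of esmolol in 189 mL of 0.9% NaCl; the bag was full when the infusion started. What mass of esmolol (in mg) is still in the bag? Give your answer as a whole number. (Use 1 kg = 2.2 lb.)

Weight = 173 lb ÷ 2.2 lb/kg = 78.63636 kg
Dose = 259 mcg/kg/min × 78.63636 kg = 20366.82 mcg/min
20366.82 mcg/min × 60 min/hr = 1222009 mcg/hr
Concentration = 4361 mg ÷ 189 mL = 23.07407 mg/mL = 23074.07 mcg/mL
Rate = 1222009 mcg/hr ÷ 23074.07 mcg/mL = 52.96027 mL/hr
Volume infused = 52.96027 mL/hr × 2.3 hr = 121.8086 mL
Volume remaining = 189 − 121.8086 = 67.19139 mL
Drug remaining = 67.19139 mL × 23074.07 mcg/mL = 1550379 mcg = 1550.379 mg

1550 mg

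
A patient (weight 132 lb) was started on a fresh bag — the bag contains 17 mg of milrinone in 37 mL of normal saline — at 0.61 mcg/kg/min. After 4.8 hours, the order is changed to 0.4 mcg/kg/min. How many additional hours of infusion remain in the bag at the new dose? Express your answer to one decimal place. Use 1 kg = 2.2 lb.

Initial rate:
Weight = 132 lb ÷ 2.2 lb/kg = 60 kg
Dose = 0.61 mcg/kg/min × 60 kg = 36.6 mcg/min
36.6 mcg/min × 60 min/hr = 2196 mcg/hr
Concentration = 17 mg ÷ 37 mL = 0.4594595 mg/mL = 459.4595 mcg/mL
Rate = 2196 mcg/hr ÷ 459.4595 mcg/mL = 4.779529 mL/hr
Volume infused so far = 4.779529 mL/hr × 4.8 hr = 22.94174 mL
Volume remaining = 37 − 22.94174 = 14.05826 mL
New rate:
Dose = 0.4 mcg/kg/min × 60 kg = 24 mcg/min
24 mcg/min × 60 min/hr = 1440 mcg/hr
Rate = 1440 mcg/hr ÷ 459.4595 mcg/mL = 3.134118 mL/hr
Time remaining = 14.05826 mL ÷ 3.134118 mL/hr = 4.485556 hr

4.5 hours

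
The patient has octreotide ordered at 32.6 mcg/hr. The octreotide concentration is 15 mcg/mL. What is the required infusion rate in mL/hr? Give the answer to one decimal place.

Rate = 32.6 mcg/hr ÷ 15 mcg/mL = 2.173333 mL/hr

2.2 mL/hr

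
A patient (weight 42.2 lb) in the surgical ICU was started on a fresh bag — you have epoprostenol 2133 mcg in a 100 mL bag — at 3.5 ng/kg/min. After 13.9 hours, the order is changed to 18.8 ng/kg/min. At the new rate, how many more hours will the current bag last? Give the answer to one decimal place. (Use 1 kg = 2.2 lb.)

96.0 hours

Initial rate:
Weight = 42.2 lb ÷ 2.2 lb/kg = 19.18182 kg
Dose = 3.5 ng/kg/min × 19.18182 kg = 67.13636 ng/min
67.13636 ng/min × 60 min/hr = 4028.182 ng/hr
Concentration = 2133 mcg ÷ 100 mL = 21.33 mcg/mL = 21330 ng/mL
Rate = 4028.182 ng/hr ÷ 21330 ng/mL = 0.1888505 mL/hr
Volume infused so far = 0.1888505 mL/hr × 13.9 hr = 2.625022 mL
Volume remaining = 100 − 2.625022 = 97.37498 mL
New rate:
Dose = 18.8 ng/kg/min × 19.18182 kg = 360.6182 ng/min
360.6182 ng/min × 60 min/hr = 21637.09 ng/hr
Rate = 21637.09 ng/hr ÷ 21330 ng/mL = 1.014397 mL/hr
Time remaining = 97.37498 mL ÷ 1.014397 mL/hr = 95.99295 hr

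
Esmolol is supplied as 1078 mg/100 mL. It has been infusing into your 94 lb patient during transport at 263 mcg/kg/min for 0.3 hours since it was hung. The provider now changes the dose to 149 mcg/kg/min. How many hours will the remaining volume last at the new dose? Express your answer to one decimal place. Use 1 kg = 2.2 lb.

2.3 hours

Initial rate:
Weight = 94 lb ÷ 2.2 lb/kg = 42.72727 kg
Dose = 263 mcg/kg/min × 42.72727 kg = 11237.27 mcg/min
11237.27 mcg/min × 60 min/hr = 674236.4 mcg/hr
Concentration = 1078 mg ÷ 100 mL = 10.78 mg/mL = 10780 mcg/mL
Rate = 674236.4 mcg/hr ÷ 10780 mcg/mL = 62.54512 mL/hr
Volume infused so far = 62.54512 mL/hr × 0.3 hr = 18.76354 mL
Volume remaining = 100 − 18.76354 = 81.23646 mL
New rate:
Dose = 149 mcg/kg/min × 42.72727 kg = 6366.364 mcg/min
6366.364 mcg/min × 60 min/hr = 381981.8 mcg/hr
Rate = 381981.8 mcg/hr ÷ 10780 mcg/mL = 35.43431 mL/hr
Time remaining = 81.23646 mL ÷ 35.43431 mL/hr = 2.292594 hr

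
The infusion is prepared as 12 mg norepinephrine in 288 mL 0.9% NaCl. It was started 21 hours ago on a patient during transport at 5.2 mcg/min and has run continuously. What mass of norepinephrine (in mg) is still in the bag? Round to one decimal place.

5.4 mg

5.2 mcg/min × 60 min/hr = 312 mcg/hr
Concentration = 12 mg ÷ 288 mL = 0.04166667 mg/mL = 41.66667 mcg/mL
Rate = 312 mcg/hr ÷ 41.66667 mcg/mL = 7.488 mL/hr
Volume infused = 7.488 mL/hr × 21 hr = 157.248 mL
Volume remaining = 288 − 157.248 = 130.752 mL
Drug remaining = 130.752 mL × 41.66667 mcg/mL = 5448 mcg = 5.448 mg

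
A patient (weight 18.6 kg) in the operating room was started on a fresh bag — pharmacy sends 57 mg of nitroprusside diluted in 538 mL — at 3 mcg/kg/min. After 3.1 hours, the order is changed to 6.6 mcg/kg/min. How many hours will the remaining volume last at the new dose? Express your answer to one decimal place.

6.3 hours

Initial rate:
Dose = 3 mcg/kg/min × 18.6 kg = 55.8 mcg/min
55.8 mcg/min × 60 min/hr = 3348 mcg/hr
Concentration = 57 mg ÷ 538 mL = 0.105948 mg/mL = 105.948 mcg/mL
Rate = 3348 mcg/hr ÷ 105.948 mcg/mL = 31.60042 mL/hr
Volume infused so far = 31.60042 mL/hr × 3.1 hr = 97.96131 mL
Volume remaining = 538 − 97.96131 = 440.0387 mL
New rate:
Dose = 6.6 mcg/kg/min × 18.6 kg = 122.76 mcg/min
122.76 mcg/min × 60 min/hr = 7365.6 mcg/hr
Rate = 7365.6 mcg/hr ÷ 105.948 mcg/mL = 69.52093 mL/hr
Time remaining = 440.0387 mL ÷ 69.52093 mL/hr = 6.329586 hr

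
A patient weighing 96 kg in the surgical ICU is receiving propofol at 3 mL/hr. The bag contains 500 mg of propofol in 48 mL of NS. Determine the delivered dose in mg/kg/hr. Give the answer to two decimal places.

Concentration = 500 mg ÷ 48 mL = 10.41667 mg/mL
Drug rate = 3 mL/hr × 10.41667 mg/mL = 31.25 mg/hr
31.25 mg/hr ÷ 96 kg = 0.3255208 mg/kg/hr

0.33 mg/kg/hr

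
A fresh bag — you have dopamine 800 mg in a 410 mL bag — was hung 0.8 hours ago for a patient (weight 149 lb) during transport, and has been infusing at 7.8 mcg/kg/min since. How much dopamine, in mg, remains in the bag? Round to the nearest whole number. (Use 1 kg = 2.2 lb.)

Weight = 149 lb ÷ 2.2 lb/kg = 67.72727 kg
Dose = 7.8 mcg/kg/min × 67.72727 kg = 528.2727 mcg/min
528.2727 mcg/min × 60 min/hr = 31696.36 mcg/hr
Concentration = 800 mg ÷ 410 mL = 1.95122 mg/mL = 1951.22 mcg/mL
Rate = 31696.36 mcg/hr ÷ 1951.22 mcg/mL = 16.24439 mL/hr
Volume infused = 16.24439 mL/hr × 0.8 hr = 12.99551 mL
Volume remaining = 410 − 12.99551 = 397.0045 mL
Drug remaining = 397.0045 mL × 1951.22 mcg/mL = 774642.9 mcg = 774.6429 mg

775 mg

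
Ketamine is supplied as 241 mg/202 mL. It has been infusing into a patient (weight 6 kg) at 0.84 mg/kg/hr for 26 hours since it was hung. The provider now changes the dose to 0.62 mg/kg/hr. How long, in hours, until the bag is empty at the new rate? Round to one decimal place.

29.6 hours

Initial rate:
Dose = 0.84 mg/kg/hr × 6 kg = 5.04 mg/hr
Concentration = 241 mg ÷ 202 mL = 1.193069 mg/mL
Rate = 5.04 mg/hr ÷ 1.193069 mg/mL = 4.224398 mL/hr
Volume infused so far = 4.224398 mL/hr × 26 hr = 109.8344 mL
Volume remaining = 202 − 109.8344 = 92.16564 mL
New rate:
Dose = 0.62 mg/kg/hr × 6 kg = 3.72 mg/hr
Rate = 3.72 mg/hr ÷ 1.193069 mg/mL = 3.118008 mL/hr
Time remaining = 92.16564 mL ÷ 3.118008 mL/hr = 29.55914 hr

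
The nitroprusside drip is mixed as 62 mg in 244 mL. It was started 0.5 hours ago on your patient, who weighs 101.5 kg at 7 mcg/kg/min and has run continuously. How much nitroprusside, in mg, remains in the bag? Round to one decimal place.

40.7 mg

Dose = 7 mcg/kg/min × 101.5 kg = 710.5 mcg/min
710.5 mcg/min × 60 min/hr = 42630 mcg/hr
Concentration = 62 mg ÷ 244 mL = 0.2540984 mg/mL = 254.0984 mcg/mL
Rate = 42630 mcg/hr ÷ 254.0984 mcg/mL = 167.7697 mL/hr
Volume infused = 167.7697 mL/hr × 0.5 hr = 83.88484 mL
Volume remaining = 244 − 83.88484 = 160.1152 mL
Drug remaining = 160.1152 mL × 254.0984 mcg/mL = 40685 mcg = 40.685 mg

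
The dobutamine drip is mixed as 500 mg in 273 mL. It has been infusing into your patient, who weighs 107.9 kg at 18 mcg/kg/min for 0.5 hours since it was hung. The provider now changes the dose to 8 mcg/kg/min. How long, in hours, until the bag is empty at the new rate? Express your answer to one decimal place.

Initial rate:
Dose = 18 mcg/kg/min × 107.9 kg = 1942.2 mcg/min
1942.2 mcg/min × 60 min/hr = 116532 mcg/hr
Concentration = 500 mg ÷ 273 mL = 1.831502 mg/mL = 1831.502 mcg/mL
Rate = 116532 mcg/hr ÷ 1831.502 mcg/mL = 63.62647 mL/hr
Volume infused so far = 63.62647 mL/hr × 0.5 hr = 31.81324 mL
Volume remaining = 273 − 31.81324 = 241.1868 mL
New rate:
Dose = 8 mcg/kg/min × 107.9 kg = 863.2 mcg/min
863.2 mcg/min × 60 min/hr = 51792 mcg/hr
Rate = 51792 mcg/hr ÷ 1831.502 mcg/mL = 28.27843 mL/hr
Time remaining = 241.1868 mL ÷ 28.27843 mL/hr = 8.529001 hr

8.5 hours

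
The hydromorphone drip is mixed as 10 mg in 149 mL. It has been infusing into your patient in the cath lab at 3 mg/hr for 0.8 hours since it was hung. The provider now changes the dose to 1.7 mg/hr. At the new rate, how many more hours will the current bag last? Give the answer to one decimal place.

Initial rate:
Concentration = 10 mg ÷ 149 mL = 0.06711409 mg/mL
Rate = 3 mg/hr ÷ 0.06711409 mg/mL = 44.7 mL/hr
Volume infused so far = 44.7 mL/hr × 0.8 hr = 35.76 mL
Volume remaining = 149 − 35.76 = 113.24 mL
New rate:
Rate = 1.7 mg/hr ÷ 0.06711409 mg/mL = 25.33 mL/hr
Time remaining = 113.24 mL ÷ 25.33 mL/hr = 4.470588 hr

4.5 hours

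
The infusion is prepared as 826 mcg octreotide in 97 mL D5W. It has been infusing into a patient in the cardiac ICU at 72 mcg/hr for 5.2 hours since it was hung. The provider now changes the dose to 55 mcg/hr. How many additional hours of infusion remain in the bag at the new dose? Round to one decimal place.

Initial rate:
Concentration = 826 mcg ÷ 97 mL = 8.515464 mcg/mL
Rate = 72 mcg/hr ÷ 8.515464 mcg/mL = 8.455206 mL/hr
Volume infused so far = 8.455206 mL/hr × 5.2 hr = 43.96707 mL
Volume remaining = 97 − 43.96707 = 53.03293 mL
New rate:
Rate = 55 mcg/hr ÷ 8.515464 mcg/mL = 6.458838 mL/hr
Time remaining = 53.03293 mL ÷ 6.458838 mL/hr = 8.210909 hr

8.2 hours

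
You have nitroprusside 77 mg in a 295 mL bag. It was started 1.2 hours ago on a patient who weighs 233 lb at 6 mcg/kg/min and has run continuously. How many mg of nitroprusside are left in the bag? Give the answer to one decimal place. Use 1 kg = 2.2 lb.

31.2 mg

Weight = 233 lb ÷ 2.2 lb/kg = 105.9091 kg
Dose = 6 mcg/kg/min × 105.9091 kg = 635.4545 mcg/min
635.4545 mcg/min × 60 min/hr = 38127.27 mcg/hr
Concentration = 77 mg ÷ 295 mL = 0.2610169 mg/mL = 261.0169 mcg/mL
Rate = 38127.27 mcg/hr ÷ 261.0169 mcg/mL = 146.072 mL/hr
Volume infused = 146.072 mL/hr × 1.2 hr = 175.2864 mL
Volume remaining = 295 − 175.2864 = 119.7136 mL
Drug remaining = 119.7136 mL × 261.0169 mcg/mL = 31247.27 mcg = 31.24727 mg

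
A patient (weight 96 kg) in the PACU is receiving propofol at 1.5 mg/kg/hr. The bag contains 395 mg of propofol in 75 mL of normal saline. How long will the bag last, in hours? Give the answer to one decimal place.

2.7 hours

Dose = 1.5 mg/kg/hr × 96 kg = 144 mg/hr
Concentration = 395 mg ÷ 75 mL = 5.266667 mg/mL
Rate = 144 mg/hr ÷ 5.266667 mg/mL = 27.34177 mL/hr
Duration = 75 mL ÷ 27.34177 mL/hr = 2.743056 hr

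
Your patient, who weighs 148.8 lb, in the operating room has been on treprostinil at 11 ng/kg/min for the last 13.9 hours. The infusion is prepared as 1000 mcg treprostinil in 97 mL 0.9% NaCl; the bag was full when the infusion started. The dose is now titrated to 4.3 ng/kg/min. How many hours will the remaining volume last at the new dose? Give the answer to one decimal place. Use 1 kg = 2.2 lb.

Initial rate:
Weight = 148.8 lb ÷ 2.2 lb/kg = 67.63636 kg
Dose = 11 ng/kg/min × 67.63636 kg = 744 ng/min
744 ng/min × 60 min/hr = 44640 ng/hr
Concentration = 1000 mcg ÷ 97 mL = 10.30928 mcg/mL = 10309.28 ng/mL
Rate = 44640 ng/hr ÷ 10309.28 ng/mL = 4.33008 mL/hr
Volume infused so far = 4.33008 mL/hr × 13.9 hr = 60.18811 mL
Volume remaining = 97 − 60.18811 = 36.81189 mL
New rate:
Dose = 4.3 ng/kg/min × 67.63636 kg = 290.8364 ng/min
290.8364 ng/min × 60 min/hr = 17450.18 ng/hr
Rate = 17450.18 ng/hr ÷ 10309.28 ng/mL = 1.692668 mL/hr
Time remaining = 36.81189 mL ÷ 1.692668 mL/hr = 21.74785 hr

21.7 hours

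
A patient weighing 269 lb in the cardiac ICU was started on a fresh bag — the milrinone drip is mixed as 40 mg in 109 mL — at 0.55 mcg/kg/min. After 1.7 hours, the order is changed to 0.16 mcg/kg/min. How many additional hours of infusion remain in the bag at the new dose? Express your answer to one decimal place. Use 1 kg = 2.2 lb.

Initial rate:
Weight = 269 lb ÷ 2.2 lb/kg = 122.2727 kg
Dose = 0.55 mcg/kg/min × 122.2727 kg = 67.25 mcg/min
67.25 mcg/min × 60 min/hr = 4035 mcg/hr
Concentration = 40 mg ÷ 109 mL = 0.3669725 mg/mL = 366.9725 mcg/mL
Rate = 4035 mcg/hr ÷ 366.9725 mcg/mL = 10.99537 mL/hr
Volume infused so far = 10.99537 mL/hr × 1.7 hr = 18.69214 mL
Volume remaining = 109 − 18.69214 = 90.30786 mL
New rate:
Dose = 0.16 mcg/kg/min × 122.2727 kg = 19.56364 mcg/min
19.56364 mcg/min × 60 min/hr = 1173.818 mcg/hr
Rate = 1173.818 mcg/hr ÷ 366.9725 mcg/mL = 3.198655 mL/hr
Time remaining = 90.30786 mL ÷ 3.198655 mL/hr = 28.23308 hr

28.2 hours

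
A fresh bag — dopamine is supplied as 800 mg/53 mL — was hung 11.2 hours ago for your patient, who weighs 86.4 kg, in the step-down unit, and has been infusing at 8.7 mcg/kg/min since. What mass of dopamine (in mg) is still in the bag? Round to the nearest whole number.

295 mg

Dose = 8.7 mcg/kg/min × 86.4 kg = 751.68 mcg/min
751.68 mcg/min × 60 min/hr = 45100.8 mcg/hr
Concentration = 800 mg ÷ 53 mL = 15.09434 mg/mL = 15094.34 mcg/mL
Rate = 45100.8 mcg/hr ÷ 15094.34 mcg/mL = 2.987928 mL/hr
Volume infused = 2.987928 mL/hr × 11.2 hr = 33.46479 mL
Volume remaining = 53 − 33.46479 = 19.53521 mL
Drug remaining = 19.53521 mL × 15094.34 mcg/mL = 294871 mcg = 294.871 mg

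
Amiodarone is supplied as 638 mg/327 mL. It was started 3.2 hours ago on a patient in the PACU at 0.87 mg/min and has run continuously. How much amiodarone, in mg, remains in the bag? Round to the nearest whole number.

0.87 mg/min × 60 min/hr = 52.2 mg/hr
Concentration = 638 mg ÷ 327 mL = 1.95107 mg/mL
Rate = 52.2 mg/hr ÷ 1.95107 mg/mL = 26.75455 mL/hr
Volume infused = 26.75455 mL/hr × 3.2 hr = 85.61455 mL
Volume remaining = 327 − 85.61455 = 241.3855 mL
Drug remaining = 241.3855 mL × 1.95107 mg/mL = 470.96 mg

471 mg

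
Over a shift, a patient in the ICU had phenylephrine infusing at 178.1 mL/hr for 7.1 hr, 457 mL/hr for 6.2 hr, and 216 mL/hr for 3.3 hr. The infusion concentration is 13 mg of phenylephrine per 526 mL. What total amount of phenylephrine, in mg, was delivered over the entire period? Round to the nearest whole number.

Concentration = 13 mg ÷ 526 mL = 0.02471483 mg/mL
Stage 1: 178.1 mL/hr × 7.1 hr = 1264.51 mL → 1264.51 mL × 0.02471483 mg/mL = 31.25215 mg
Stage 2: 457 mL/hr × 6.2 hr = 2833.4 mL → 2833.4 mL × 0.02471483 mg/mL = 70.027 mg
Stage 3: 216 mL/hr × 3.3 hr = 712.8 mL → 712.8 mL × 0.02471483 mg/mL = 17.61673 mg
Total = 31.25215 + 70.027 + 17.61673 = 118.8959 mg

119 mg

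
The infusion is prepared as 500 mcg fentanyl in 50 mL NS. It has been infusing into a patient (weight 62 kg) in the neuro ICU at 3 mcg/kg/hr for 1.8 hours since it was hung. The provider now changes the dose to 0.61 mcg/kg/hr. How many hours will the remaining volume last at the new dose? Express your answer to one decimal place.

4.4 hours

Initial rate:
Dose = 3 mcg/kg/hr × 62 kg = 186 mcg/hr
Concentration = 500 mcg ÷ 50 mL = 10 mcg/mL
Rate = 186 mcg/hr ÷ 10 mcg/mL = 18.6 mL/hr
Volume infused so far = 18.6 mL/hr × 1.8 hr = 33.48 mL
Volume remaining = 50 − 33.48 = 16.52 mL
New rate:
Dose = 0.61 mcg/kg/hr × 62 kg = 37.82 mcg/hr
Rate = 37.82 mcg/hr ÷ 10 mcg/mL = 3.782 mL/hr
Time remaining = 16.52 mL ÷ 3.782 mL/hr = 4.368059 hr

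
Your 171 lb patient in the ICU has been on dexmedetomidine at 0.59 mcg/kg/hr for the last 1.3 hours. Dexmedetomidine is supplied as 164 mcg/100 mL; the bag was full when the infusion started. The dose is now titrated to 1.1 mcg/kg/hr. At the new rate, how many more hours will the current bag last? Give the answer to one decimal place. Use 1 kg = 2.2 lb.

1.2 hours

Initial rate:
Weight = 171 lb ÷ 2.2 lb/kg = 77.72727 kg
Dose = 0.59 mcg/kg/hr × 77.72727 kg = 45.85909 mcg/hr
Concentration = 164 mcg ÷ 100 mL = 1.64 mcg/mL
Rate = 45.85909 mcg/hr ÷ 1.64 mcg/mL = 27.96286 mL/hr
Volume infused so far = 27.96286 mL/hr × 1.3 hr = 36.35172 mL
Volume remaining = 100 − 36.35172 = 63.64828 mL
New rate:
Dose = 1.1 mcg/kg/hr × 77.72727 kg = 85.5 mcg/hr
Rate = 85.5 mcg/hr ÷ 1.64 mcg/mL = 52.13415 mL/hr
Time remaining = 63.64828 mL ÷ 52.13415 mL/hr = 1.220856 hr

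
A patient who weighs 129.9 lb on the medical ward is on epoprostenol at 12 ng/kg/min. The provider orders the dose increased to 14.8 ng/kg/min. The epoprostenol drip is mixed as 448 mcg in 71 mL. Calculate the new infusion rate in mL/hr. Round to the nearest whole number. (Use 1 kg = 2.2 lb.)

8 mL/hr

Weight = 129.9 lb ÷ 2.2 lb/kg = 59.04545 kg
Dose = 14.8 ng/kg/min × 59.04545 kg = 873.8727 ng/min
873.8727 ng/min × 60 min/hr = 52432.36 ng/hr
Concentration = 448 mcg ÷ 71 mL = 6.309859 mcg/mL = 6309.859 ng/mL
Rate = 52432.36 ng/hr ÷ 6309.859 ng/mL = 8.309593 mL/hr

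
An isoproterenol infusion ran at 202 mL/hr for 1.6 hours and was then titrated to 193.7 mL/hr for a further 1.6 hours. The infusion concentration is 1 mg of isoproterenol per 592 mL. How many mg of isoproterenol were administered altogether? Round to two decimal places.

Concentration = 1 mg ÷ 592 mL = 0.001689189 mg/mL
Stage 1: 202 mL/hr × 1.6 hr = 323.2 mL → 323.2 mL × 0.001689189 mg/mL = 0.5459459 mg
Stage 2: 193.7 mL/hr × 1.6 hr = 309.92 mL → 309.92 mL × 0.001689189 mg/mL = 0.5235135 mg
Total = 0.5459459 + 0.5235135 = 1.069459 mg

1.07 mg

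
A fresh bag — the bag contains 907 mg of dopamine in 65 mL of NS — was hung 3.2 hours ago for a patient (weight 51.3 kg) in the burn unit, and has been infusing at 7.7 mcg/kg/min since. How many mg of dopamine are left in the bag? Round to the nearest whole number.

Dose = 7.7 mcg/kg/min × 51.3 kg = 395.01 mcg/min
395.01 mcg/min × 60 min/hr = 23700.6 mcg/hr
Concentration = 907 mg ÷ 65 mL = 13.95385 mg/mL = 13953.85 mcg/mL
Rate = 23700.6 mcg/hr ÷ 13953.85 mcg/mL = 1.698499 mL/hr
Volume infused = 1.698499 mL/hr × 3.2 hr = 5.435198 mL
Volume remaining = 65 − 5.435198 = 59.5648 mL
Drug remaining = 59.5648 mL × 13953.85 mcg/mL = 831158.1 mcg = 831.1581 mg

831 mg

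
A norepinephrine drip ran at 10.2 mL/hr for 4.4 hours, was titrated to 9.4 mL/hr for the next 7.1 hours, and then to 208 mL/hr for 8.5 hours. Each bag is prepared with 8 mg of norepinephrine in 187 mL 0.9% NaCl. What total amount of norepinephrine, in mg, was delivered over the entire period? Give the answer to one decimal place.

80.4 mg

Concentration = 8 mg ÷ 187 mL = 0.04278075 mg/mL
Stage 1: 10.2 mL/hr × 4.4 hr = 44.88 mL → 44.88 mL × 0.04278075 mg/mL = 1.92 mg
Stage 2: 9.4 mL/hr × 7.1 hr = 66.74 mL → 66.74 mL × 0.04278075 mg/mL = 2.855187 mg
Stage 3: 208 mL/hr × 8.5 hr = 1768 mL → 1768 mL × 0.04278075 mg/mL = 75.63636 mg
Total = 1.92 + 2.855187 + 75.63636 = 80.41155 mg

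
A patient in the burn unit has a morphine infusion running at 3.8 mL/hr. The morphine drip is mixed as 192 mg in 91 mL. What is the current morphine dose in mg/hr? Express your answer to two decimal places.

Concentration = 192 mg ÷ 91 mL = 2.10989 mg/mL
Drug rate = 3.8 mL/hr × 2.10989 mg/mL = 8.017582 mg/hr

8.02 mg/hr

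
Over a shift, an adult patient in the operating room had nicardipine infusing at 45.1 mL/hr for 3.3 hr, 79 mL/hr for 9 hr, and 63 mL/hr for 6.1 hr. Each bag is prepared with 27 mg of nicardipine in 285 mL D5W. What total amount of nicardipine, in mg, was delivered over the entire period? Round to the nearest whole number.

118 mg

Concentration = 27 mg ÷ 285 mL = 0.09473684 mg/mL
Stage 1: 45.1 mL/hr × 3.3 hr = 148.83 mL → 148.83 mL × 0.09473684 mg/mL = 14.09968 mg
Stage 2: 79 mL/hr × 9 hr = 711 mL → 711 mL × 0.09473684 mg/mL = 67.35789 mg
Stage 3: 63 mL/hr × 6.1 hr = 384.3 mL → 384.3 mL × 0.09473684 mg/mL = 36.40737 mg
Total = 14.09968 + 67.35789 + 36.40737 = 117.8649 mg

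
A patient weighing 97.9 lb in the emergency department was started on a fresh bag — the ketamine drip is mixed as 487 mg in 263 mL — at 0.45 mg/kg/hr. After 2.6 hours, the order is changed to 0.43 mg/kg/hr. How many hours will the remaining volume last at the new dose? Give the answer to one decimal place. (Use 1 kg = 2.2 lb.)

Initial rate:
Weight = 97.9 lb ÷ 2.2 lb/kg = 44.5 kg
Dose = 0.45 mg/kg/hr × 44.5 kg = 20.025 mg/hr
Concentration = 487 mg ÷ 263 mL = 1.851711 mg/mL
Rate = 20.025 mg/hr ÷ 1.851711 mg/mL = 10.81432 mL/hr
Volume infused so far = 10.81432 mL/hr × 2.6 hr = 28.11724 mL
Volume remaining = 263 − 28.11724 = 234.8828 mL
New rate:
Dose = 0.43 mg/kg/hr × 44.5 kg = 19.135 mg/hr
Rate = 19.135 mg/hr ÷ 1.851711 mg/mL = 10.33369 mL/hr
Time remaining = 234.8828 mL ÷ 10.33369 mL/hr = 22.72981 hr

22.7 hours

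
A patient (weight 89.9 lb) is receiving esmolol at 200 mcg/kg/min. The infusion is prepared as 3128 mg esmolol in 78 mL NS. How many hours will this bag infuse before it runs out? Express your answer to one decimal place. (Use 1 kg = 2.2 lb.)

6.4 hours

Weight = 89.9 lb ÷ 2.2 lb/kg = 40.86364 kg
Dose = 200 mcg/kg/min × 40.86364 kg = 8172.727 mcg/min
8172.727 mcg/min × 60 min/hr = 490363.6 mcg/hr
Concentration = 3128 mg ÷ 78 mL = 40.10256 mg/mL = 40102.56 mcg/mL
Rate = 490363.6 mcg/hr ÷ 40102.56 mcg/mL = 12.22774 mL/hr
Duration = 78 mL ÷ 12.22774 mL/hr = 6.37894 hr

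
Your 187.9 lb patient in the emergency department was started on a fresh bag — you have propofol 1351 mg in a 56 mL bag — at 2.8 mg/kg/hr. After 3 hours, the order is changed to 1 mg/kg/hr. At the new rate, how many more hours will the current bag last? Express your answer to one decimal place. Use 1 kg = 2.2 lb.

7.4 hours

Initial rate:
Weight = 187.9 lb ÷ 2.2 lb/kg = 85.40909 kg
Dose = 2.8 mg/kg/hr × 85.40909 kg = 239.1455 mg/hr
Concentration = 1351 mg ÷ 56 mL = 24.125 mg/mL
Rate = 239.1455 mg/hr ÷ 24.125 mg/mL = 9.912765 mL/hr
Volume infused so far = 9.912765 mL/hr × 3 hr = 29.73829 mL
Volume remaining = 56 − 29.73829 = 26.26171 mL
New rate:
Dose = 1 mg/kg/hr × 85.40909 kg = 85.40909 mg/hr
Rate = 85.40909 mg/hr ÷ 24.125 mg/mL = 3.540273 mL/hr
Time remaining = 26.26171 mL ÷ 3.540273 mL/hr = 7.417988 hr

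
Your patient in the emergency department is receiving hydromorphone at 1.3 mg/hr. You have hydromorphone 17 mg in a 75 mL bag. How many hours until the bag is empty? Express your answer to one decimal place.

13.1 hours

Concentration = 17 mg ÷ 75 mL = 0.2266667 mg/mL
Rate = 1.3 mg/hr ÷ 0.2266667 mg/mL = 5.735294 mL/hr
Duration = 75 mL ÷ 5.735294 mL/hr = 13.07692 hr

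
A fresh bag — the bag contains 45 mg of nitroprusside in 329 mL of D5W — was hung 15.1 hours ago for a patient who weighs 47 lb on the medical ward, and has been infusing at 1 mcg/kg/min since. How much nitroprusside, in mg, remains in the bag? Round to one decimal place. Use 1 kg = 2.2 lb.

Weight = 47 lb ÷ 2.2 lb/kg = 21.36364 kg
Dose = 1 mcg/kg/min × 21.36364 kg = 21.36364 mcg/min
21.36364 mcg/min × 60 min/hr = 1281.818 mcg/hr
Concentration = 45 mg ÷ 329 mL = 0.1367781 mg/mL = 136.7781 mcg/mL
Rate = 1281.818 mcg/hr ÷ 136.7781 mcg/mL = 9.371515 mL/hr
Volume infused = 9.371515 mL/hr × 15.1 hr = 141.5099 mL
Volume remaining = 329 − 141.5099 = 187.4901 mL
Drug remaining = 187.4901 mL × 136.7781 mcg/mL = 25644.55 mcg = 25.64455 mg

25.6 mg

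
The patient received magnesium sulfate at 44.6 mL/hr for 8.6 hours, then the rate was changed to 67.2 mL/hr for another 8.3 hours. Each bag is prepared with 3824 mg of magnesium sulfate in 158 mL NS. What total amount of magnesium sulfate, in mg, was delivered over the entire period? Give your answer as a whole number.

22782 mg

Concentration = 3824 mg ÷ 158 mL = 24.20253 mg/mL
Stage 1: 44.6 mL/hr × 8.6 hr = 383.56 mL → 383.56 mL × 24.20253 mg/mL = 9283.123 mg
Stage 2: 67.2 mL/hr × 8.3 hr = 557.76 mL → 557.76 mL × 24.20253 mg/mL = 13499.2 mg
Total = 9283.123 + 13499.2 = 22782.33 mg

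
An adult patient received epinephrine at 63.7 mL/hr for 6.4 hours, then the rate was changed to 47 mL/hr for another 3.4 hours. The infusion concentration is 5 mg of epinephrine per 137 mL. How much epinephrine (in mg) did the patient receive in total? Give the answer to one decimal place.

20.7 mg

Concentration = 5 mg ÷ 137 mL = 0.03649635 mg/mL
Stage 1: 63.7 mL/hr × 6.4 hr = 407.68 mL → 407.68 mL × 0.03649635 mg/mL = 14.87883 mg
Stage 2: 47 mL/hr × 3.4 hr = 159.8 mL → 159.8 mL × 0.03649635 mg/mL = 5.832117 mg
Total = 14.87883 + 5.832117 = 20.71095 mg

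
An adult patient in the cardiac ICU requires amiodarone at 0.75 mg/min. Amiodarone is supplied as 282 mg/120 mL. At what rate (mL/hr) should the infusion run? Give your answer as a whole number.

19 mL/hr

0.75 mg/min × 60 min/hr = 45 mg/hr
Concentration = 282 mg ÷ 120 mL = 2.35 mg/mL
Rate = 45 mg/hr ÷ 2.35 mg/mL = 19.14894 mL/hr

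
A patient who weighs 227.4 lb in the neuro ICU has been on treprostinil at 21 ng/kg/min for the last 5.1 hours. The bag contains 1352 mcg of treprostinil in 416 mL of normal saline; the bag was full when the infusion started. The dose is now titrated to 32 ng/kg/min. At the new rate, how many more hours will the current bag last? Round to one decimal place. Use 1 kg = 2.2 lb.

Initial rate:
Weight = 227.4 lb ÷ 2.2 lb/kg = 103.3636 kg
Dose = 21 ng/kg/min × 103.3636 kg = 2170.636 ng/min
2170.636 ng/min × 60 min/hr = 130238.2 ng/hr
Concentration = 1352 mcg ÷ 416 mL = 3.25 mcg/mL = 3250 ng/mL
Rate = 130238.2 ng/hr ÷ 3250 ng/mL = 40.07329 mL/hr
Volume infused so far = 40.07329 mL/hr × 5.1 hr = 204.3738 mL
Volume remaining = 416 − 204.3738 = 211.6262 mL
New rate:
Dose = 32 ng/kg/min × 103.3636 kg = 3307.636 ng/min
3307.636 ng/min × 60 min/hr = 198458.2 ng/hr
Rate = 198458.2 ng/hr ÷ 3250 ng/mL = 61.06406 mL/hr
Time remaining = 211.6262 mL ÷ 61.06406 mL/hr = 3.465643 hr

3.5 hours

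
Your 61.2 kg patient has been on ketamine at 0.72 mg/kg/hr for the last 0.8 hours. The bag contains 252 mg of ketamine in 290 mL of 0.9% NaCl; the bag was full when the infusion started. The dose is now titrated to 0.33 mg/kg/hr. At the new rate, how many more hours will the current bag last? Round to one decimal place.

10.7 hours

Initial rate:
Dose = 0.72 mg/kg/hr × 61.2 kg = 44.064 mg/hr
Concentration = 252 mg ÷ 290 mL = 0.8689655 mg/mL
Rate = 44.064 mg/hr ÷ 0.8689655 mg/mL = 50.70857 mL/hr
Volume infused so far = 50.70857 mL/hr × 0.8 hr = 40.56686 mL
Volume remaining = 290 − 40.56686 = 249.4331 mL
New rate:
Dose = 0.33 mg/kg/hr × 61.2 kg = 20.196 mg/hr
Rate = 20.196 mg/hr ÷ 0.8689655 mg/mL = 23.24143 mL/hr
Time remaining = 249.4331 mL ÷ 23.24143 mL/hr = 10.73226 hr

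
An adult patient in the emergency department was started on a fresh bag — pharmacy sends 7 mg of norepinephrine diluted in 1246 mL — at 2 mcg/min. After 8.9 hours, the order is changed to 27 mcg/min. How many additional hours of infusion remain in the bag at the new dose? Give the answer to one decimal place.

Initial rate:
2 mcg/min × 60 min/hr = 120 mcg/hr
Concentration = 7 mg ÷ 1246 mL = 0.005617978 mg/mL = 5.617978 mcg/mL
Rate = 120 mcg/hr ÷ 5.617978 mcg/mL = 21.36 mL/hr
Volume infused so far = 21.36 mL/hr × 8.9 hr = 190.104 mL
Volume remaining = 1246 − 190.104 = 1055.896 mL
New rate:
27 mcg/min × 60 min/hr = 1620 mcg/hr
Rate = 1620 mcg/hr ÷ 5.617978 mcg/mL = 288.36 mL/hr
Time remaining = 1055.896 mL ÷ 288.36 mL/hr = 3.661728 hr

3.7 hours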